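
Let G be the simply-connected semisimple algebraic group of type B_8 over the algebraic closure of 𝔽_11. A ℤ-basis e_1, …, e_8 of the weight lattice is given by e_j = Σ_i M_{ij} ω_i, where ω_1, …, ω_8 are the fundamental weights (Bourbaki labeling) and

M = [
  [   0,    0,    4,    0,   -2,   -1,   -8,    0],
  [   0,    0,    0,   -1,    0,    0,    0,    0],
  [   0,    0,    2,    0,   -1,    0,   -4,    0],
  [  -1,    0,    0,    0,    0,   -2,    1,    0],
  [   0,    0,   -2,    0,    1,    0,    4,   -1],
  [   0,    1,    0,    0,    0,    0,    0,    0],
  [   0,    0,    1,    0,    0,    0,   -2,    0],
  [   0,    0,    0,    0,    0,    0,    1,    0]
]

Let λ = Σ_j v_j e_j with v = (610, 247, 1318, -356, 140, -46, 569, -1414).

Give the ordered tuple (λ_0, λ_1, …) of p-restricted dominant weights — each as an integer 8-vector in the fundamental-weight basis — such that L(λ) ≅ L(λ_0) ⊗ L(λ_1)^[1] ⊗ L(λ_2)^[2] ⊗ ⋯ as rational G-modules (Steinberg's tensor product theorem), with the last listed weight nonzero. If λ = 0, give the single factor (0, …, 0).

Change of basis e → ω: c = M·v where v = (610, 247, 1318, -356, 140, -46, 569, -1414):
  c_1 = 0·610 + 0·247 + 4·1318 + (0)·(-356) + (-2)·(140) + (-1)·(-46) + (-8)·(569) + (0)·(-1414) = 486
  c_2 = 0·610 + 0·247 + 0·1318 + (-1)·(-356) + 0·140 + (0)·(-46) + 0·569 + (0)·(-1414) = 356
  c_3 = 0·610 + 0·247 + 2·1318 + (0)·(-356) + (-1)·(140) + (0)·(-46) + (-4)·(569) + (0)·(-1414) = 220
  c_4 = (-1)·(610) + 0·247 + 0·1318 + (0)·(-356) + 0·140 + (-2)·(-46) + 1·569 + (0)·(-1414) = 51
  c_5 = 0·610 + 0·247 + (-2)·(1318) + (0)·(-356) + 1·140 + (0)·(-46) + 4·569 + (-1)·(-1414) = 1194
  c_6 = 0·610 + 1·247 + 0·1318 + (0)·(-356) + 0·140 + (0)·(-46) + 0·569 + (0)·(-1414) = 247
  c_7 = 0·610 + 0·247 + 1·1318 + (0)·(-356) + 0·140 + (0)·(-46) + (-2)·(569) + (0)·(-1414) = 180
  c_8 = 0·610 + 0·247 + 0·1318 + (0)·(-356) + 0·140 + (0)·(-46) + 1·569 + (0)·(-1414) = 569
Base-11 expansion of each c_i:
  c_1 = 486 = 2·11^0 + 0·11^1 + 4·11^2
  c_2 = 356 = 4·11^0 + 10·11^1 + 2·11^2
  c_3 = 220 = 0·11^0 + 9·11^1 + 1·11^2
  c_4 = 51 = 7·11^0 + 4·11^1
  c_5 = 1194 = 6·11^0 + 9·11^1 + 9·11^2
  c_6 = 247 = 5·11^0 + 0·11^1 + 2·11^2
  c_7 = 180 = 4·11^0 + 5·11^1 + 1·11^2
  c_8 = 569 = 8·11^0 + 7·11^1 + 4·11^2
λ_0 = (2, 4, 0, 7, 6, 5, 4, 8)
λ_1 = (0, 10, 9, 4, 9, 0, 5, 7)
λ_2 = (4, 2, 1, 0, 9, 2, 1, 4)

((2, 4, 0, 7, 6, 5, 4, 8), (0, 10, 9, 4, 9, 0, 5, 7), (4, 2, 1, 0, 9, 2, 1, 4))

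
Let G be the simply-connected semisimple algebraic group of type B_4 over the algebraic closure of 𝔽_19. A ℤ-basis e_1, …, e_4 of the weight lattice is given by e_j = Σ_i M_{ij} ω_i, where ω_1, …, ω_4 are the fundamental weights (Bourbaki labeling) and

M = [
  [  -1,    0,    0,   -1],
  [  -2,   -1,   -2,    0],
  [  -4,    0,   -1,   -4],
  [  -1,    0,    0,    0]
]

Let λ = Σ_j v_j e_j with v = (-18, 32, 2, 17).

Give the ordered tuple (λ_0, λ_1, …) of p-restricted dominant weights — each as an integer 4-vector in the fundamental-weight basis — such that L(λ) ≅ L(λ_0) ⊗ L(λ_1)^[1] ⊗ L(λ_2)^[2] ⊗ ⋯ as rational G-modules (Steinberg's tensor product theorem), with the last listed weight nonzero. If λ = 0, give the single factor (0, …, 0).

((1, 0, 2, 18),)

Converting to the ω-basis (c_i = row i of M dotted with v = (-18, 32, 2, 17)):
  c_1 = -1*-18 + 0*32 + 0*2 + -1*17 = 1
  c_2 = -2*-18 + -1*32 + -2*2 + 0*17 = 0
  c_3 = -4*-18 + 0*32 + -1*2 + -4*17 = 2
  c_4 = -1*-18 + 0*32 + 0*2 + 0*17 = 18
Writing each c_i in base p = 19:
  c_1 = 1 = 1·19^0
  c_2 = 0
  c_3 = 2 = 2·19^0
  c_4 = 18 = 18·19^0
λ_0 = (1, 0, 2, 18)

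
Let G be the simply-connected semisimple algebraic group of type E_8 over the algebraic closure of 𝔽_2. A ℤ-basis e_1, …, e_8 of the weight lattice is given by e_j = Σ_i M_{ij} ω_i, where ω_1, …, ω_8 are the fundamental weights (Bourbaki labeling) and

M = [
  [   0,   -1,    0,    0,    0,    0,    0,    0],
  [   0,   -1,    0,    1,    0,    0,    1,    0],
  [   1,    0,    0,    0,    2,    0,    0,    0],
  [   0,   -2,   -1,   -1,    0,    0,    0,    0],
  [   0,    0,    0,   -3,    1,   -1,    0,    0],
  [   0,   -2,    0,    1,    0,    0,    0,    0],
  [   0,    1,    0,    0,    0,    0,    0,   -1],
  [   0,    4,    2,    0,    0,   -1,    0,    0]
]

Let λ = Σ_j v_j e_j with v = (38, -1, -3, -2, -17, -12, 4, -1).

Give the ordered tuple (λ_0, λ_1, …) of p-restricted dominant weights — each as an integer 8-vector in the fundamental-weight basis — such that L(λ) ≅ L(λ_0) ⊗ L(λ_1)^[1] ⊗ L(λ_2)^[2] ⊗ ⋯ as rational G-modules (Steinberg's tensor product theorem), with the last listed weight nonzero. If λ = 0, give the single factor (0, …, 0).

In the fundamental-weight basis, λ has coordinates c = M·v (v = (38, -1, -3, -2, -17, -12, 4, -1)):
  c_1 = 0·38 + (-1)·(-1) + (0)·(-3) + (0)·(-2) + (0)·(-17) + (0)·(-12) + 0·4 + (0)·(-1) = 1
  c_2 = 0·38 + (-1)·(-1) + (0)·(-3) + (1)·(-2) + (0)·(-17) + (0)·(-12) + 1·4 + (0)·(-1) = 3
  c_3 = 1·38 + (0)·(-1) + (0)·(-3) + (0)·(-2) + (2)·(-17) + (0)·(-12) + 0·4 + (0)·(-1) = 4
  c_4 = 0·38 + (-2)·(-1) + (-1)·(-3) + (-1)·(-2) + (0)·(-17) + (0)·(-12) + 0·4 + (0)·(-1) = 7
  c_5 = 0·38 + (0)·(-1) + (0)·(-3) + (-3)·(-2) + (1)·(-17) + (-1)·(-12) + 0·4 + (0)·(-1) = 1
  c_6 = 0·38 + (-2)·(-1) + (0)·(-3) + (1)·(-2) + (0)·(-17) + (0)·(-12) + 0·4 + (0)·(-1) = 0
  c_7 = 0·38 + (1)·(-1) + (0)·(-3) + (0)·(-2) + (0)·(-17) + (0)·(-12) + 0·4 + (-1)·(-1) = 0
  c_8 = 0·38 + (4)·(-1) + (2)·(-3) + (0)·(-2) + (0)·(-17) + (-1)·(-12) + 0·4 + (0)·(-1) = 2
Writing each c_i in base p = 2:
  c_1 = 1 = 1·2^0
  c_2 = 3 = 1·2^0 + 1·2^1
  c_3 = 4 = 0·2^0 + 0·2^1 + 1·2^2
  c_4 = 7 = 1·2^0 + 1·2^1 + 1·2^2
  c_5 = 1 = 1·2^0
  c_6 = 0
  c_7 = 0
  c_8 = 2 = 0·2^0 + 1·2^1
λ_0 = (1, 1, 0, 1, 1, 0, 0, 0)
λ_1 = (0, 1, 0, 1, 0, 0, 0, 1)
λ_2 = (0, 0, 1, 1, 0, 0, 0, 0)

((1, 1, 0, 1, 1, 0, 0, 0), (0, 1, 0, 1, 0, 0, 0, 1), (0, 0, 1, 1, 0, 0, 0, 0))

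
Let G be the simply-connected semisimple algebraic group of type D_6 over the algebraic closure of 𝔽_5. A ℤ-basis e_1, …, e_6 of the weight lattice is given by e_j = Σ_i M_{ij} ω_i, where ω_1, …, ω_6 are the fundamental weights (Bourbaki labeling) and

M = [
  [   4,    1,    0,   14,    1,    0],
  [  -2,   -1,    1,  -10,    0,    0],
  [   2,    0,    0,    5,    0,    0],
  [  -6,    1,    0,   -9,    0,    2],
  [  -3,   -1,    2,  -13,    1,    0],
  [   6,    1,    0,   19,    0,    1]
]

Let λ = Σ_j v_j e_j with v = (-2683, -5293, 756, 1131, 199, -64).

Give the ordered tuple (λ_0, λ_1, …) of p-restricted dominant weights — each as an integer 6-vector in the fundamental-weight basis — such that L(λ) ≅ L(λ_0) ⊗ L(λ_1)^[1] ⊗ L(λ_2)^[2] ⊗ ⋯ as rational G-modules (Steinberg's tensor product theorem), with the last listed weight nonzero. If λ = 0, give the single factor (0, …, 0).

((3, 0, 4, 3, 0, 4), (1, 1, 2, 4, 0, 1), (0, 4, 1, 4, 4, 1), (0, 0, 2, 3, 2, 0))

Compute c_i = Σ_j M_{ij} v_j with v = (-2683, -5293, 756, 1131, 199, -64):
  c_1 = (4)·(-2683) + (1)·(-5293) + 0·756 + 14·1131 + 1·199 + (0)·(-64) = 8
  c_2 = (-2)·(-2683) + (-1)·(-5293) + 1·756 + (-10)·(1131) + 0·199 + (0)·(-64) = 105
  c_3 = (2)·(-2683) + (0)·(-5293) + 0·756 + 5·1131 + 0·199 + (0)·(-64) = 289
  c_4 = (-6)·(-2683) + (1)·(-5293) + 0·756 + (-9)·(1131) + 0·199 + (2)·(-64) = 498
  c_5 = (-3)·(-2683) + (-1)·(-5293) + 2·756 + (-13)·(1131) + 1·199 + (0)·(-64) = 350
  c_6 = (6)·(-2683) + (1)·(-5293) + 0·756 + 19·1131 + 0·199 + (1)·(-64) = 34
Base-5 expansion of each c_i:
  c_1 = 8 = 3·5^0 + 1·5^1
  c_2 = 105 = 0·5^0 + 1·5^1 + 4·5^2
  c_3 = 289 = 4·5^0 + 2·5^1 + 1·5^2 + 2·5^3
  c_4 = 498 = 3·5^0 + 4·5^1 + 4·5^2 + 3·5^3
  c_5 = 350 = 0·5^0 + 0·5^1 + 4·5^2 + 2·5^3
  c_6 = 34 = 4·5^0 + 1·5^1 + 1·5^2
Factor λ_0 = (3, 0, 4, 3, 0, 4)
Factor λ_1 = (1, 1, 2, 4, 0, 1)
Factor λ_2 = (0, 4, 1, 4, 4, 1)
Factor λ_3 = (0, 0, 2, 3, 2, 0)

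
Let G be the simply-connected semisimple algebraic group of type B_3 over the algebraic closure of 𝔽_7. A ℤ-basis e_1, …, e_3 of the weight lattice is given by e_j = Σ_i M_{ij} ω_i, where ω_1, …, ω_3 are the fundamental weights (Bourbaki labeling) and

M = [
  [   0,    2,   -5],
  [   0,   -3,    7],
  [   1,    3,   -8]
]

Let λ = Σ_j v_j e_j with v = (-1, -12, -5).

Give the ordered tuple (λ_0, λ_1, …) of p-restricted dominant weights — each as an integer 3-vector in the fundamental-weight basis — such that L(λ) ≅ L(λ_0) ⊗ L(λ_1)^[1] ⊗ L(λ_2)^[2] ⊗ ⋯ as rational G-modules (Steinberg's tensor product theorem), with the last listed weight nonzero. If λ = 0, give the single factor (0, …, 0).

Converting to the ω-basis (c_i = row i of M dotted with v = (-1, -12, -5)):
  c_1 = (0)·(-1) + (2)·(-12) + (-5)·(-5) = 1
  c_2 = (0)·(-1) + (-3)·(-12) + (7)·(-5) = 1
  c_3 = (1)·(-1) + (3)·(-12) + (-8)·(-5) = 3
Expand coordinatewise in base 7:
  c_1 = 1 = 1·7^0
  c_2 = 1 = 1·7^0
  c_3 = 3 = 3·7^0
Factor λ_0 = (1, 1, 3)

((1, 1, 3),)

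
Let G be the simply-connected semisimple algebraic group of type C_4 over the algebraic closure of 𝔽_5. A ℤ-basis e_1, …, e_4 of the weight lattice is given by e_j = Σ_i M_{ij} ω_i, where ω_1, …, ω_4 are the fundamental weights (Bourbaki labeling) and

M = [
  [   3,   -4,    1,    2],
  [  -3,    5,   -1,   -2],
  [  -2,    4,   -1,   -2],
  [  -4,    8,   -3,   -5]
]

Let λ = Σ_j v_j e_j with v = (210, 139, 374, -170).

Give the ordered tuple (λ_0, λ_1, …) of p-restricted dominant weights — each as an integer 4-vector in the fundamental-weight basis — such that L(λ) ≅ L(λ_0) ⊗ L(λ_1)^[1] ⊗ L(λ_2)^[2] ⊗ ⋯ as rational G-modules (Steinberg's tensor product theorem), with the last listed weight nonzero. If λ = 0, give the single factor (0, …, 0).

Compute c_i = Σ_j M_{ij} v_j with v = (210, 139, 374, -170):
  c_1 = (3)·(210) + (-4)·(139) + (1)·(374) + (2)·(-170) = 108
  c_2 = (-3)·(210) + (5)·(139) + (-1)·(374) + (-2)·(-170) = 31
  c_3 = (-2)·(210) + (4)·(139) + (-1)·(374) + (-2)·(-170) = 102
  c_4 = (-4)·(210) + (8)·(139) + (-3)·(374) + (-5)·(-170) = 0
Writing each c_i in base p = 5:
  c_1 = 108 = 3·5^0 + 1·5^1 + 4·5^2
  c_2 = 31 = 1·5^0 + 1·5^1 + 1·5^2
  c_3 = 102 = 2·5^0 + 0·5^1 + 4·5^2
  c_4 = 0
Factor λ_0 = (3, 1, 2, 0)
Factor λ_1 = (1, 1, 0, 0)
Factor λ_2 = (4, 1, 4, 0)

((3, 1, 2, 0), (1, 1, 0, 0), (4, 1, 4, 0))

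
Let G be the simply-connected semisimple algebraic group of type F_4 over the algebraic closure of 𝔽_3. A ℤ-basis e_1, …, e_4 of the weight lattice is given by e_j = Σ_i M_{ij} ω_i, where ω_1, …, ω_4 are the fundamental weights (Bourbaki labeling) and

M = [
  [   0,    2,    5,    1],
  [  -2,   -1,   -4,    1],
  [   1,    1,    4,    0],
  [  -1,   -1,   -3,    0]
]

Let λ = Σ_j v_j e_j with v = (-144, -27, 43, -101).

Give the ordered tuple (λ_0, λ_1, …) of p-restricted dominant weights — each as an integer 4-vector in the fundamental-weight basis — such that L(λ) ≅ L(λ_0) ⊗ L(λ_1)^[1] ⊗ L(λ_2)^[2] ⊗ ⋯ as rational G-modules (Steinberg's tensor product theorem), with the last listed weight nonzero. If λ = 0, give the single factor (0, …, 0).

((0, 0, 1, 0), (2, 2, 0, 2), (0, 1, 0, 1), (2, 1, 0, 1))

Change of basis e → ω: c = M·v where v = (-144, -27, 43, -101):
  c_1 = (0)·(-144) + (2)·(-27) + 5·43 + (1)·(-101) = 60
  c_2 = (-2)·(-144) + (-1)·(-27) + (-4)·(43) + (1)·(-101) = 42
  c_3 = (1)·(-144) + (1)·(-27) + 4·43 + (0)·(-101) = 1
  c_4 = (-1)·(-144) + (-1)·(-27) + (-3)·(43) + (0)·(-101) = 42
Base-3 expansion of each c_i:
  c_1 = 60 = 0·3^0 + 2·3^1 + 0·3^2 + 2·3^3
  c_2 = 42 = 0·3^0 + 2·3^1 + 1·3^2 + 1·3^3
  c_3 = 1 = 1·3^0
  c_4 = 42 = 0·3^0 + 2·3^1 + 1·3^2 + 1·3^3
λ_0 = (0, 0, 1, 0)
λ_1 = (2, 2, 0, 2)
λ_2 = (0, 1, 0, 1)
λ_3 = (2, 1, 0, 1)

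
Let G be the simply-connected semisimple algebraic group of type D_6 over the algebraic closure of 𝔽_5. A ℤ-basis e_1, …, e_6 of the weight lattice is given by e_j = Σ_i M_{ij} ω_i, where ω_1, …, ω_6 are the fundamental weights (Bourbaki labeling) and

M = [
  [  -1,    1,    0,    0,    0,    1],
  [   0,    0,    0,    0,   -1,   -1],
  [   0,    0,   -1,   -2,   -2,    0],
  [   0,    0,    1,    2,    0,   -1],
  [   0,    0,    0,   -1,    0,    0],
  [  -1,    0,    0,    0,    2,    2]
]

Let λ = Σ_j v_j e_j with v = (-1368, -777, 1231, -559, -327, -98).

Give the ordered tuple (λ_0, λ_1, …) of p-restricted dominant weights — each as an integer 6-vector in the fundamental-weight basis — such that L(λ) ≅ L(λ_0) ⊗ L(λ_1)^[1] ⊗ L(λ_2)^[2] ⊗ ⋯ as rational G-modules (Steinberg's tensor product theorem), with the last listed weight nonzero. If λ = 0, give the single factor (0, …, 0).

((3, 0, 1, 1, 4, 3), (3, 0, 3, 2, 1, 3), (4, 2, 1, 3, 2, 0), (3, 3, 4, 1, 4, 4))

Converting to the ω-basis (c_i = row i of M dotted with v = (-1368, -777, 1231, -559, -327, -98)):
  c_1 = -1*-1368 + 1*-777 + 0*1231 + 0*-559 + 0*-327 + 1*-98 = 493
  c_2 = 0*-1368 + 0*-777 + 0*1231 + 0*-559 + -1*-327 + -1*-98 = 425
  c_3 = 0*-1368 + 0*-777 + -1*1231 + -2*-559 + -2*-327 + 0*-98 = 541
  c_4 = 0*-1368 + 0*-777 + 1*1231 + 2*-559 + 0*-327 + -1*-98 = 211
  c_5 = 0*-1368 + 0*-777 + 0*1231 + -1*-559 + 0*-327 + 0*-98 = 559
  c_6 = -1*-1368 + 0*-777 + 0*1231 + 0*-559 + 2*-327 + 2*-98 = 518
Base-5 expansion of each c_i:
  c_1 = 493 = 3·5^0 + 3·5^1 + 4·5^2 + 3·5^3
  c_2 = 425 = 0·5^0 + 0·5^1 + 2·5^2 + 3·5^3
  c_3 = 541 = 1·5^0 + 3·5^1 + 1·5^2 + 4·5^3
  c_4 = 211 = 1·5^0 + 2·5^1 + 3·5^2 + 1·5^3
  c_5 = 559 = 4·5^0 + 1·5^1 + 2·5^2 + 4·5^3
  c_6 = 518 = 3·5^0 + 3·5^1 + 0·5^2 + 4·5^3
p-restricted factor λ_0 = (3, 0, 1, 1, 4, 3)
p-restricted factor λ_1 = (3, 0, 3, 2, 1, 3)
p-restricted factor λ_2 = (4, 2, 1, 3, 2, 0)
p-restricted factor λ_3 = (3, 3, 4, 1, 4, 4)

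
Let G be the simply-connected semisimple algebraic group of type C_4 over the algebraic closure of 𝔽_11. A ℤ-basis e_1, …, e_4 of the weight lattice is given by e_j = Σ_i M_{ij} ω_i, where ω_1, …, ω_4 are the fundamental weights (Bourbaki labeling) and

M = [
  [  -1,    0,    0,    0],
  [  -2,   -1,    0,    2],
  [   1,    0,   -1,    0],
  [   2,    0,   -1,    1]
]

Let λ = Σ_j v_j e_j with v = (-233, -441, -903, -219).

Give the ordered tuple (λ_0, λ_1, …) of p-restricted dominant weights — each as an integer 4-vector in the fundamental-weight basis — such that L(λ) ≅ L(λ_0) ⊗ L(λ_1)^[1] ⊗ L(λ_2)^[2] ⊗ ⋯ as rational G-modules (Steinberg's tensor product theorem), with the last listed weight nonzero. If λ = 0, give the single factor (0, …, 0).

Converting to the ω-basis (c_i = row i of M dotted with v = (-233, -441, -903, -219)):
  c_1 = (-1)·(-233) + (0)·(-441) + (0)·(-903) + (0)·(-219) = 233
  c_2 = (-2)·(-233) + (-1)·(-441) + (0)·(-903) + (2)·(-219) = 469
  c_3 = (1)·(-233) + (0)·(-441) + (-1)·(-903) + (0)·(-219) = 670
  c_4 = (2)·(-233) + (0)·(-441) + (-1)·(-903) + (1)·(-219) = 218
Writing each c_i in base p = 11:
  c_1 = 233 = 2·11^0 + 10·11^1 + 1·11^2
  c_2 = 469 = 7·11^0 + 9·11^1 + 3·11^2
  c_3 = 670 = 10·11^0 + 5·11^1 + 5·11^2
  c_4 = 218 = 9·11^0 + 8·11^1 + 1·11^2
p-restricted factor λ_0 = (2, 7, 10, 9)
p-restricted factor λ_1 = (10, 9, 5, 8)
p-restricted factor λ_2 = (1, 3, 5, 1)

((2, 7, 10, 9), (10, 9, 5, 8), (1, 3, 5, 1))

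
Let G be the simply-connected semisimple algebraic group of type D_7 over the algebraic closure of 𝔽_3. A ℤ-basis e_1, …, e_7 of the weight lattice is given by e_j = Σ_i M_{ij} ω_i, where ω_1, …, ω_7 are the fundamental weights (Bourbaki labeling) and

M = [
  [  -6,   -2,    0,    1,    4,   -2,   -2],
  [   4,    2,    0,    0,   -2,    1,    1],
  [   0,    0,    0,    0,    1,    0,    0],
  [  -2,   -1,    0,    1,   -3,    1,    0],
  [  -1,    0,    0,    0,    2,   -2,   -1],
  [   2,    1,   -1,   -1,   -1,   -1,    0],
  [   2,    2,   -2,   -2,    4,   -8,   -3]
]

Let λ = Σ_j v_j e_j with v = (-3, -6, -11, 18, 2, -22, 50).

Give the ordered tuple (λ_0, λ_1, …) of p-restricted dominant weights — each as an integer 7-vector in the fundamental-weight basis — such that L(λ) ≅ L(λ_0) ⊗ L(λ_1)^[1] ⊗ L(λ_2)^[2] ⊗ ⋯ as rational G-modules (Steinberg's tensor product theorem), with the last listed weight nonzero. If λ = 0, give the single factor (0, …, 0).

Change of basis e → ω: c = M·v where v = (-3, -6, -11, 18, 2, -22, 50):
  c_1 = (-6)·(-3) + (-2)·(-6) + (0)·(-11) + (1)·(18) + (4)·(2) + (-2)·(-22) + (-2)·(50) = 0
  c_2 = (4)·(-3) + (2)·(-6) + (0)·(-11) + (0)·(18) + (-2)·(2) + (1)·(-22) + (1)·(50) = 0
  c_3 = (0)·(-3) + (0)·(-6) + (0)·(-11) + (0)·(18) + (1)·(2) + (0)·(-22) + (0)·(50) = 2
  c_4 = (-2)·(-3) + (-1)·(-6) + (0)·(-11) + (1)·(18) + (-3)·(2) + (1)·(-22) + (0)·(50) = 2
  c_5 = (-1)·(-3) + (0)·(-6) + (0)·(-11) + (0)·(18) + (2)·(2) + (-2)·(-22) + (-1)·(50) = 1
  c_6 = (2)·(-3) + (1)·(-6) + (-1)·(-11) + (-1)·(18) + (-1)·(2) + (-1)·(-22) + (0)·(50) = 1
  c_7 = (2)·(-3) + (2)·(-6) + (-2)·(-11) + (-2)·(18) + (4)·(2) + (-8)·(-22) + (-3)·(50) = 2
Base-3 expansion of each c_i:
  c_1 = 0
  c_2 = 0
  c_3 = 2 = 2·3^0
  c_4 = 2 = 2·3^0
  c_5 = 1 = 1·3^0
  c_6 = 1 = 1·3^0
  c_7 = 2 = 2·3^0
p-restricted factor λ_0 = (0, 0, 2, 2, 1, 1, 2)

((0, 0, 2, 2, 1, 1, 2),)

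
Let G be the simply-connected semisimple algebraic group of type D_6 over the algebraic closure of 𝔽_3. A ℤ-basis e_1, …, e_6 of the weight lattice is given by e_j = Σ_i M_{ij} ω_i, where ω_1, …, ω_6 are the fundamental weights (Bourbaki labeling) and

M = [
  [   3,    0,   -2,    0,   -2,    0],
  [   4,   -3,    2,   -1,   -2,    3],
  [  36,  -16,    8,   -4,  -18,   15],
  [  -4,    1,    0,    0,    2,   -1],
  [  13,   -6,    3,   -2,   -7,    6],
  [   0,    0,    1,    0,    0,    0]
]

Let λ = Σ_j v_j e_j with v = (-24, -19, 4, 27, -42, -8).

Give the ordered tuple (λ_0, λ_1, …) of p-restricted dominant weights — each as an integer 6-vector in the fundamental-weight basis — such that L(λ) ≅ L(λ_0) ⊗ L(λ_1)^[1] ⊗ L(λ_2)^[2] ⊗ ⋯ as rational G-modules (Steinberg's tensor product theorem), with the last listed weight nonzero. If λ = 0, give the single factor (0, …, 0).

ω-coordinates c = M·v, v = (-24, -19, 4, 27, -42, -8):
  c_1 = 3*-24 + 0*-19 + -2*4 + 0*27 + -2*-42 + 0*-8 = 4
  c_2 = 4*-24 + -3*-19 + 2*4 + -1*27 + -2*-42 + 3*-8 = 2
  c_3 = 36*-24 + -16*-19 + 8*4 + -4*27 + -18*-42 + 15*-8 = 0
  c_4 = -4*-24 + 1*-19 + 0*4 + 0*27 + 2*-42 + -1*-8 = 1
  c_5 = 13*-24 + -6*-19 + 3*4 + -2*27 + -7*-42 + 6*-8 = 6
  c_6 = 0*-24 + 0*-19 + 1*4 + 0*27 + 0*-42 + 0*-8 = 4
p = 3; digits c_i = Σ_j d_{ij}·3^j, 0 ≤ d_{ij} < 3:
  c_1 = 4 = 1·3^0 + 1·3^1
  c_2 = 2 = 2·3^0
  c_3 = 0
  c_4 = 1 = 1·3^0
  c_5 = 6 = 0·3^0 + 2·3^1
  c_6 = 4 = 1·3^0 + 1·3^1
Factor λ_0 = (1, 2, 0, 1, 0, 1)
Factor λ_1 = (1, 0, 0, 0, 2, 1)

((1, 2, 0, 1, 0, 1), (1, 0, 0, 0, 2, 1))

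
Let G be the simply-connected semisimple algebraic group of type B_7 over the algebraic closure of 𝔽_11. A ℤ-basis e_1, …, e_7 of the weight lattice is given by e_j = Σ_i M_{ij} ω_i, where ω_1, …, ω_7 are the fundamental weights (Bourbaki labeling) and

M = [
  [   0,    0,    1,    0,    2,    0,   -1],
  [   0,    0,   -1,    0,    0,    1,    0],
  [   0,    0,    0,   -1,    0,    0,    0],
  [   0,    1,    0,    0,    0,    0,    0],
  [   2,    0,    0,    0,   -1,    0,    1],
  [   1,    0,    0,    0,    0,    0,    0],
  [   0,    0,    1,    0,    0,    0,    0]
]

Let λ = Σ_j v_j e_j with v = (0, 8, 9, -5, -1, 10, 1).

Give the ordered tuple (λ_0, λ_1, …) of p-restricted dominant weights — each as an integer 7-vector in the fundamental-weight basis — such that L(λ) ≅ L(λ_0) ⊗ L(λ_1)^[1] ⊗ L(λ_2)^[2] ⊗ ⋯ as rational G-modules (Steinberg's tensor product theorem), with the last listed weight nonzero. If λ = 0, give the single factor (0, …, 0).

((6, 1, 5, 8, 2, 0, 9),)

Change of basis e → ω: c = M·v where v = (0, 8, 9, -5, -1, 10, 1):
  c_1 = (0)·(0) + (0)·(8) + (1)·(9) + (0)·(-5) + (2)·(-1) + (0)·(10) + (-1)·(1) = 6
  c_2 = (0)·(0) + (0)·(8) + (-1)·(9) + (0)·(-5) + (0)·(-1) + (1)·(10) + (0)·(1) = 1
  c_3 = (0)·(0) + (0)·(8) + (0)·(9) + (-1)·(-5) + (0)·(-1) + (0)·(10) + (0)·(1) = 5
  c_4 = (0)·(0) + (1)·(8) + (0)·(9) + (0)·(-5) + (0)·(-1) + (0)·(10) + (0)·(1) = 8
  c_5 = (2)·(0) + (0)·(8) + (0)·(9) + (0)·(-5) + (-1)·(-1) + (0)·(10) + (1)·(1) = 2
  c_6 = (1)·(0) + (0)·(8) + (0)·(9) + (0)·(-5) + (0)·(-1) + (0)·(10) + (0)·(1) = 0
  c_7 = (0)·(0) + (0)·(8) + (1)·(9) + (0)·(-5) + (0)·(-1) + (0)·(10) + (0)·(1) = 9
p = 11; digits c_i = Σ_j d_{ij}·11^j, 0 ≤ d_{ij} < 11:
  c_1 = 6 = 6·11^0
  c_2 = 1 = 1·11^0
  c_3 = 5 = 5·11^0
  c_4 = 8 = 8·11^0
  c_5 = 2 = 2·11^0
  c_6 = 0
  c_7 = 9 = 9·11^0
Factor λ_0 = (6, 1, 5, 8, 2, 0, 9)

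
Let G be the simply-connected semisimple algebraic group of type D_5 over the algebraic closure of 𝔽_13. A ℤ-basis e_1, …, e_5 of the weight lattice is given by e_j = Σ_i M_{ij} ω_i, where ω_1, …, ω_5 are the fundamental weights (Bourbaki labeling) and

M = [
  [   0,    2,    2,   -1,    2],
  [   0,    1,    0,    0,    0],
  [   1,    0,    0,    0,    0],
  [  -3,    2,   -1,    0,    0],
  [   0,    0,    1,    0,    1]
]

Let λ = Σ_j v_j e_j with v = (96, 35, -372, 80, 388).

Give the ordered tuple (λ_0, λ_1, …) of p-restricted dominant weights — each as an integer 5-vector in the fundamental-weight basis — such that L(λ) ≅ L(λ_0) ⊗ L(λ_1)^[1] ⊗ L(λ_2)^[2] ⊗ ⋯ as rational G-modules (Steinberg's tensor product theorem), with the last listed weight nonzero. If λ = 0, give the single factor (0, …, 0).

ω-coordinates c = M·v, v = (96, 35, -372, 80, 388):
  c_1 = 0*96 + 2*35 + 2*-372 + -1*80 + 2*388 = 22
  c_2 = 0*96 + 1*35 + 0*-372 + 0*80 + 0*388 = 35
  c_3 = 1*96 + 0*35 + 0*-372 + 0*80 + 0*388 = 96
  c_4 = -3*96 + 2*35 + -1*-372 + 0*80 + 0*388 = 154
  c_5 = 0*96 + 0*35 + 1*-372 + 0*80 + 1*388 = 16
Writing each c_i in base p = 13:
  c_1 = 22 = 9·13^0 + 1·13^1
  c_2 = 35 = 9·13^0 + 2·13^1
  c_3 = 96 = 5·13^0 + 7·13^1
  c_4 = 154 = 11·13^0 + 11·13^1
  c_5 = 16 = 3·13^0 + 1·13^1
p-restricted factor λ_0 = (9, 9, 5, 11, 3)
p-restricted factor λ_1 = (1, 2, 7, 11, 1)

((9, 9, 5, 11, 3), (1, 2, 7, 11, 1))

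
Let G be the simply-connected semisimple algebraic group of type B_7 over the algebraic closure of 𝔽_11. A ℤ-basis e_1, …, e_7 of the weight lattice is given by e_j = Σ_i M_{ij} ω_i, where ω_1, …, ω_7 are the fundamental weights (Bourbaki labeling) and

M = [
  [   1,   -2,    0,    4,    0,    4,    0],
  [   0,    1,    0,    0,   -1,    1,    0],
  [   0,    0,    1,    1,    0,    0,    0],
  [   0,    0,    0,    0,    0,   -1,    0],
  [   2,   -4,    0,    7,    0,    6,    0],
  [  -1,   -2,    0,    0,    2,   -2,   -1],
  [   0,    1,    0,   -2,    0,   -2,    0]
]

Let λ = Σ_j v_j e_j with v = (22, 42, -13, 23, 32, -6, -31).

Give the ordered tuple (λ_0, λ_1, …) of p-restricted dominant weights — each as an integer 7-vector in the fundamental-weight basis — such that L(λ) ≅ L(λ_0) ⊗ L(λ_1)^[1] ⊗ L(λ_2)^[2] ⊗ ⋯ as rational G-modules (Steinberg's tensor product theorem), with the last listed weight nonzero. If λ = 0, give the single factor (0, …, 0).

Change of basis e → ω: c = M·v where v = (22, 42, -13, 23, 32, -6, -31):
  c_1 = 1*22 + -2*42 + 0*-13 + 4*23 + 0*32 + 4*-6 + 0*-31 = 6
  c_2 = 0*22 + 1*42 + 0*-13 + 0*23 + -1*32 + 1*-6 + 0*-31 = 4
  c_3 = 0*22 + 0*42 + 1*-13 + 1*23 + 0*32 + 0*-6 + 0*-31 = 10
  c_4 = 0*22 + 0*42 + 0*-13 + 0*23 + 0*32 + -1*-6 + 0*-31 = 6
  c_5 = 2*22 + -4*42 + 0*-13 + 7*23 + 0*32 + 6*-6 + 0*-31 = 1
  c_6 = -1*22 + -2*42 + 0*-13 + 0*23 + 2*32 + -2*-6 + -1*-31 = 1
  c_7 = 0*22 + 1*42 + 0*-13 + -2*23 + 0*32 + -2*-6 + 0*-31 = 8
Base-11 expansion of each c_i:
  c_1 = 6 = 6·11^0
  c_2 = 4 = 4·11^0
  c_3 = 10 = 10·11^0
  c_4 = 6 = 6·11^0
  c_5 = 1 = 1·11^0
  c_6 = 1 = 1·11^0
  c_7 = 8 = 8·11^0
λ_0 = (6, 4, 10, 6, 1, 1, 8)

((6, 4, 10, 6, 1, 1, 8),)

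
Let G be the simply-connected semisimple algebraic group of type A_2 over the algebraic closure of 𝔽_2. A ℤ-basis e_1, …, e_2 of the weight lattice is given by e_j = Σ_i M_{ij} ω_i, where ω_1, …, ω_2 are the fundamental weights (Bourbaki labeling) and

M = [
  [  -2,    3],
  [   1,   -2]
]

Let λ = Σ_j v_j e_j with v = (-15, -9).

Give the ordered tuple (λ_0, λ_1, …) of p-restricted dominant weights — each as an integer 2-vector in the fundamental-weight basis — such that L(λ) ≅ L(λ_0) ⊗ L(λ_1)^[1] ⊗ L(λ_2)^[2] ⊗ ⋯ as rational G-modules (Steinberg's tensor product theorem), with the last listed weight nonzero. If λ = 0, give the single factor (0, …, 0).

Change of basis e → ω: c = M·v where v = (-15, -9):
  c_1 = -2*-15 + 3*-9 = 3
  c_2 = 1*-15 + -2*-9 = 3
Expand coordinatewise in base 2:
  c_1 = 3 = 1·2^0 + 1·2^1
  c_2 = 3 = 1·2^0 + 1·2^1
p-restricted factor λ_0 = (1, 1)
p-restricted factor λ_1 = (1, 1)

((1, 1), (1, 1))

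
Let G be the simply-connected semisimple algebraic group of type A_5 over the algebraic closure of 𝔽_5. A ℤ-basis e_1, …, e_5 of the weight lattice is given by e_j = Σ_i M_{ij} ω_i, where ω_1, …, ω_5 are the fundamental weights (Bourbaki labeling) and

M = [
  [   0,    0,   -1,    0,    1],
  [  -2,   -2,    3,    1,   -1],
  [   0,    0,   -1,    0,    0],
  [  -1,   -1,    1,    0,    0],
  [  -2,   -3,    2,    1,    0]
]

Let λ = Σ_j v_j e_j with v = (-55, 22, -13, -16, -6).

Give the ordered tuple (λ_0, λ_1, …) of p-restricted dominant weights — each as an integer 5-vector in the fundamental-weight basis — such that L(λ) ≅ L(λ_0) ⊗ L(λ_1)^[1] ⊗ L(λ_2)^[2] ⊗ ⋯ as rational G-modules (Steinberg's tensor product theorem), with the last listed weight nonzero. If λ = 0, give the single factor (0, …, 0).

Change of basis e → ω: c = M·v where v = (-55, 22, -13, -16, -6):
  c_1 = (0)·(-55) + 0·22 + (-1)·(-13) + (0)·(-16) + (1)·(-6) = 7
  c_2 = (-2)·(-55) + (-2)·(22) + (3)·(-13) + (1)·(-16) + (-1)·(-6) = 17
  c_3 = (0)·(-55) + 0·22 + (-1)·(-13) + (0)·(-16) + (0)·(-6) = 13
  c_4 = (-1)·(-55) + (-1)·(22) + (1)·(-13) + (0)·(-16) + (0)·(-6) = 20
  c_5 = (-2)·(-55) + (-3)·(22) + (2)·(-13) + (1)·(-16) + (0)·(-6) = 2
Writing each c_i in base p = 5:
  c_1 = 7 = 2·5^0 + 1·5^1
  c_2 = 17 = 2·5^0 + 3·5^1
  c_3 = 13 = 3·5^0 + 2·5^1
  c_4 = 20 = 0·5^0 + 4·5^1
  c_5 = 2 = 2·5^0
Factor λ_0 = (2, 2, 3, 0, 2)
Factor λ_1 = (1, 3, 2, 4, 0)

((2, 2, 3, 0, 2), (1, 3, 2, 4, 0))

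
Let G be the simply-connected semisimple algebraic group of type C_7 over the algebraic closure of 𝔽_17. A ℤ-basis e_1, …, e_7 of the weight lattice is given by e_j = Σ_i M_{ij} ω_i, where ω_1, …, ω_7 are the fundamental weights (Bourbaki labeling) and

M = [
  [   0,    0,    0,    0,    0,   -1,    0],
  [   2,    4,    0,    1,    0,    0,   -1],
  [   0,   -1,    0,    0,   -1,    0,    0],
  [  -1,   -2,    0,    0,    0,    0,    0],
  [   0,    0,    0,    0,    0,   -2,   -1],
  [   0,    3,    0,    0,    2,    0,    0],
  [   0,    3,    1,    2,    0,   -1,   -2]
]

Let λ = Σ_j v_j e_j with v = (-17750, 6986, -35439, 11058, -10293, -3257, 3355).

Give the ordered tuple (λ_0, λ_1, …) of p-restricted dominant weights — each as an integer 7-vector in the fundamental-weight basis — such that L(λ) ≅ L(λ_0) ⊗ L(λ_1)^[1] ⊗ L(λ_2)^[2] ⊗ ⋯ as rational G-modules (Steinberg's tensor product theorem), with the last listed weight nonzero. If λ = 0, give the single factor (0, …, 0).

ω-coordinates c = M·v, v = (-17750, 6986, -35439, 11058, -10293, -3257, 3355):
  c_1 = (0)·(-17750) + (0)·(6986) + (0)·(-35439) + (0)·(11058) + (0)·(-10293) + (-1)·(-3257) + (0)·(3355) = 3257
  c_2 = (2)·(-17750) + (4)·(6986) + (0)·(-35439) + (1)·(11058) + (0)·(-10293) + (0)·(-3257) + (-1)·(3355) = 147
  c_3 = (0)·(-17750) + (-1)·(6986) + (0)·(-35439) + (0)·(11058) + (-1)·(-10293) + (0)·(-3257) + (0)·(3355) = 3307
  c_4 = (-1)·(-17750) + (-2)·(6986) + (0)·(-35439) + (0)·(11058) + (0)·(-10293) + (0)·(-3257) + (0)·(3355) = 3778
  c_5 = (0)·(-17750) + (0)·(6986) + (0)·(-35439) + (0)·(11058) + (0)·(-10293) + (-2)·(-3257) + (-1)·(3355) = 3159
  c_6 = (0)·(-17750) + (3)·(6986) + (0)·(-35439) + (0)·(11058) + (2)·(-10293) + (0)·(-3257) + (0)·(3355) = 372
  c_7 = (0)·(-17750) + (3)·(6986) + (1)·(-35439) + (2)·(11058) + (0)·(-10293) + (-1)·(-3257) + (-2)·(3355) = 4182
Writing each c_i in base p = 17:
  c_1 = 3257 = 10·17^0 + 4·17^1 + 11·17^2
  c_2 = 147 = 11·17^0 + 8·17^1
  c_3 = 3307 = 9·17^0 + 7·17^1 + 11·17^2
  c_4 = 3778 = 4·17^0 + 1·17^1 + 13·17^2
  c_5 = 3159 = 14·17^0 + 15·17^1 + 10·17^2
  c_6 = 372 = 15·17^0 + 4·17^1 + 1·17^2
  c_7 = 4182 = 0·17^0 + 8·17^1 + 14·17^2
p-restricted factor λ_0 = (10, 11, 9, 4, 14, 15, 0)
p-restricted factor λ_1 = (4, 8, 7, 1, 15, 4, 8)
p-restricted factor λ_2 = (11, 0, 11, 13, 10, 1, 14)

((10, 11, 9, 4, 14, 15, 0), (4, 8, 7, 1, 15, 4, 8), (11, 0, 11, 13, 10, 1, 14))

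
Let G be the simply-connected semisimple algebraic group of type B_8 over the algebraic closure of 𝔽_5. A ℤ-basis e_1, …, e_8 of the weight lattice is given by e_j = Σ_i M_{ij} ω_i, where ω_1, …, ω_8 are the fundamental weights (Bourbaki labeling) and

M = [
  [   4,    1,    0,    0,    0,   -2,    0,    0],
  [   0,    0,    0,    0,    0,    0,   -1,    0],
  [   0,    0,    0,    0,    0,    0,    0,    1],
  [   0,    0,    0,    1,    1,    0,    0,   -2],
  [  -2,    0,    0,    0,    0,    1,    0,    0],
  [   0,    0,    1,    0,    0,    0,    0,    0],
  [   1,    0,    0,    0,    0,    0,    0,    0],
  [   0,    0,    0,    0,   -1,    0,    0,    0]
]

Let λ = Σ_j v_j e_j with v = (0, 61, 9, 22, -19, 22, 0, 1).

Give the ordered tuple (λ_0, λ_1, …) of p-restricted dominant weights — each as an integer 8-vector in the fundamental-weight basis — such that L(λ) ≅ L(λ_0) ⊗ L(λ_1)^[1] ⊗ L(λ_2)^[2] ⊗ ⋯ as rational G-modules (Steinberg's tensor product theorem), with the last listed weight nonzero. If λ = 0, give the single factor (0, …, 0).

Compute c_i = Σ_j M_{ij} v_j with v = (0, 61, 9, 22, -19, 22, 0, 1):
  c_1 = (4)·(0) + (1)·(61) + (0)·(9) + (0)·(22) + (0)·(-19) + (-2)·(22) + (0)·(0) + (0)·(1) = 17
  c_2 = (0)·(0) + (0)·(61) + (0)·(9) + (0)·(22) + (0)·(-19) + (0)·(22) + (-1)·(0) + (0)·(1) = 0
  c_3 = (0)·(0) + (0)·(61) + (0)·(9) + (0)·(22) + (0)·(-19) + (0)·(22) + (0)·(0) + (1)·(1) = 1
  c_4 = (0)·(0) + (0)·(61) + (0)·(9) + (1)·(22) + (1)·(-19) + (0)·(22) + (0)·(0) + (-2)·(1) = 1
  c_5 = (-2)·(0) + (0)·(61) + (0)·(9) + (0)·(22) + (0)·(-19) + (1)·(22) + (0)·(0) + (0)·(1) = 22
  c_6 = (0)·(0) + (0)·(61) + (1)·(9) + (0)·(22) + (0)·(-19) + (0)·(22) + (0)·(0) + (0)·(1) = 9
  c_7 = (1)·(0) + (0)·(61) + (0)·(9) + (0)·(22) + (0)·(-19) + (0)·(22) + (0)·(0) + (0)·(1) = 0
  c_8 = (0)·(0) + (0)·(61) + (0)·(9) + (0)·(22) + (-1)·(-19) + (0)·(22) + (0)·(0) + (0)·(1) = 19
Base-5 expansion of each c_i:
  c_1 = 17 = 2·5^0 + 3·5^1
  c_2 = 0
  c_3 = 1 = 1·5^0
  c_4 = 1 = 1·5^0
  c_5 = 22 = 2·5^0 + 4·5^1
  c_6 = 9 = 4·5^0 + 1·5^1
  c_7 = 0
  c_8 = 19 = 4·5^0 + 3·5^1
Factor λ_0 = (2, 0, 1, 1, 2, 4, 0, 4)
Factor λ_1 = (3, 0, 0, 0, 4, 1, 0, 3)

((2, 0, 1, 1, 2, 4, 0, 4), (3, 0, 0, 0, 4, 1, 0, 3))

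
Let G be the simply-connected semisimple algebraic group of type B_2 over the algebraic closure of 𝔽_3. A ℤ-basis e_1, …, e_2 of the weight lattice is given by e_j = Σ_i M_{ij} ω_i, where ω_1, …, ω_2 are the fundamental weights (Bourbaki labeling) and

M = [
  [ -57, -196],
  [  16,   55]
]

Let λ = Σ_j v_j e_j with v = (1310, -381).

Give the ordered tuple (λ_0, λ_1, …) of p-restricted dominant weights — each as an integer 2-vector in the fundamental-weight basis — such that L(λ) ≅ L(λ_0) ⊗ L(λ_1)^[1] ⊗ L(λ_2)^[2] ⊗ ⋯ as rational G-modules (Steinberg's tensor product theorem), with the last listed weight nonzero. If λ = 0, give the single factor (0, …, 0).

((0, 2), (2, 1))

Converting to the ω-basis (c_i = row i of M dotted with v = (1310, -381)):
  c_1 = (-57)·(1310) + (-196)·(-381) = 6
  c_2 = 16·1310 + (55)·(-381) = 5
Expand coordinatewise in base 3:
  c_1 = 6 = 0·3^0 + 2·3^1
  c_2 = 5 = 2·3^0 + 1·3^1
Factor λ_0 = (0, 2)
Factor λ_1 = (2, 1)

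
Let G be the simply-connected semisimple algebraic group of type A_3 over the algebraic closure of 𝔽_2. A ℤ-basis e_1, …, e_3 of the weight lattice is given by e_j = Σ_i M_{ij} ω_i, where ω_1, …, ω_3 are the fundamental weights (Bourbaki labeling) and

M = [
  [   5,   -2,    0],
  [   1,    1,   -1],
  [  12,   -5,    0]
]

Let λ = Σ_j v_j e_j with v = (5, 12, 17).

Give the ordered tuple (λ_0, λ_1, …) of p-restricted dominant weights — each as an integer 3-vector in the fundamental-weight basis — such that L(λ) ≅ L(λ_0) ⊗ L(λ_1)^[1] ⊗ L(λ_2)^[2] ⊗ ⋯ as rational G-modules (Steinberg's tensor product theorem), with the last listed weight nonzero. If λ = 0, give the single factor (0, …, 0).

In the fundamental-weight basis, λ has coordinates c = M·v (v = (5, 12, 17)):
  c_1 = 5·5 + (-2)·(12) + 0·17 = 1
  c_2 = 1·5 + 1·12 + (-1)·(17) = 0
  c_3 = 12·5 + (-5)·(12) + 0·17 = 0
Writing each c_i in base p = 2:
  c_1 = 1 = 1·2^0
  c_2 = 0
  c_3 = 0
Factor λ_0 = (1, 0, 0)

((1, 0, 0),)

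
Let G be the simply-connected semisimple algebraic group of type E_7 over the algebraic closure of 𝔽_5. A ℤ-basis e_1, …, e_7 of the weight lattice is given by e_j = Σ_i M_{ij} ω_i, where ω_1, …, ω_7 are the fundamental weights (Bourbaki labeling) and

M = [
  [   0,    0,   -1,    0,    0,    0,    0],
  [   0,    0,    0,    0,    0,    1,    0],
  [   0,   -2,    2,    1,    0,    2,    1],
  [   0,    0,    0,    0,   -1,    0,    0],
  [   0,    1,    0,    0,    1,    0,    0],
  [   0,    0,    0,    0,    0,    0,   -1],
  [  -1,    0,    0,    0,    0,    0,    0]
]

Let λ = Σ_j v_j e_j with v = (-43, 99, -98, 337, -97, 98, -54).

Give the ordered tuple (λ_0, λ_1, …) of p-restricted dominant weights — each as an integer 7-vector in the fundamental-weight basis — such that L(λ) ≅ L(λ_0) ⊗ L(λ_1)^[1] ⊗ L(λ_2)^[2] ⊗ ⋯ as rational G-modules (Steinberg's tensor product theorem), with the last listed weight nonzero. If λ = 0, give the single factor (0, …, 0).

((3, 3, 0, 2, 2, 4, 3), (4, 4, 2, 4, 0, 0, 3), (3, 3, 3, 3, 0, 2, 1))

ω-coordinates c = M·v, v = (-43, 99, -98, 337, -97, 98, -54):
  c_1 = (0)·(-43) + (0)·(99) + (-1)·(-98) + (0)·(337) + (0)·(-97) + (0)·(98) + (0)·(-54) = 98
  c_2 = (0)·(-43) + (0)·(99) + (0)·(-98) + (0)·(337) + (0)·(-97) + (1)·(98) + (0)·(-54) = 98
  c_3 = (0)·(-43) + (-2)·(99) + (2)·(-98) + (1)·(337) + (0)·(-97) + (2)·(98) + (1)·(-54) = 85
  c_4 = (0)·(-43) + (0)·(99) + (0)·(-98) + (0)·(337) + (-1)·(-97) + (0)·(98) + (0)·(-54) = 97
  c_5 = (0)·(-43) + (1)·(99) + (0)·(-98) + (0)·(337) + (1)·(-97) + (0)·(98) + (0)·(-54) = 2
  c_6 = (0)·(-43) + (0)·(99) + (0)·(-98) + (0)·(337) + (0)·(-97) + (0)·(98) + (-1)·(-54) = 54
  c_7 = (-1)·(-43) + (0)·(99) + (0)·(-98) + (0)·(337) + (0)·(-97) + (0)·(98) + (0)·(-54) = 43
Base-5 expansion of each c_i:
  c_1 = 98 = 3·5^0 + 4·5^1 + 3·5^2
  c_2 = 98 = 3·5^0 + 4·5^1 + 3·5^2
  c_3 = 85 = 0·5^0 + 2·5^1 + 3·5^2
  c_4 = 97 = 2·5^0 + 4·5^1 + 3·5^2
  c_5 = 2 = 2·5^0
  c_6 = 54 = 4·5^0 + 0·5^1 + 2·5^2
  c_7 = 43 = 3·5^0 + 3·5^1 + 1·5^2
λ_0 = (3, 3, 0, 2, 2, 4, 3)
λ_1 = (4, 4, 2, 4, 0, 0, 3)
λ_2 = (3, 3, 3, 3, 0, 2, 1)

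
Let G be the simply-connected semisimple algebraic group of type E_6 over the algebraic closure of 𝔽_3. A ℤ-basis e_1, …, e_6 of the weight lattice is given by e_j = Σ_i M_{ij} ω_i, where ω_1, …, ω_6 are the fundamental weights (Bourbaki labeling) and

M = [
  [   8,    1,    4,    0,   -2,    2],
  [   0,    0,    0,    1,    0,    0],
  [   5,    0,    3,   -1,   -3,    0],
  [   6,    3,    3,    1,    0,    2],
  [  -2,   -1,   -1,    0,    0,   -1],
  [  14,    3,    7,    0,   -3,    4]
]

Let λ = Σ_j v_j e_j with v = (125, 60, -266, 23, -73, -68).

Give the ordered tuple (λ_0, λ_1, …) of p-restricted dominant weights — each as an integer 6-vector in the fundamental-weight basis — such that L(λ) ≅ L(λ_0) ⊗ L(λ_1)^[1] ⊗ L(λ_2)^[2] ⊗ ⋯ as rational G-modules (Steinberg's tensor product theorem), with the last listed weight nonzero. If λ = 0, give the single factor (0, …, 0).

ω-coordinates c = M·v, v = (125, 60, -266, 23, -73, -68):
  c_1 = 8*125 + 1*60 + 4*-266 + 0*23 + -2*-73 + 2*-68 = 6
  c_2 = 0*125 + 0*60 + 0*-266 + 1*23 + 0*-73 + 0*-68 = 23
  c_3 = 5*125 + 0*60 + 3*-266 + -1*23 + -3*-73 + 0*-68 = 23
  c_4 = 6*125 + 3*60 + 3*-266 + 1*23 + 0*-73 + 2*-68 = 19
  c_5 = -2*125 + -1*60 + -1*-266 + 0*23 + 0*-73 + -1*-68 = 24
  c_6 = 14*125 + 3*60 + 7*-266 + 0*23 + -3*-73 + 4*-68 = 15
p = 3; digits c_i = Σ_j d_{ij}·3^j, 0 ≤ d_{ij} < 3:
  c_1 = 6 = 0·3^0 + 2·3^1
  c_2 = 23 = 2·3^0 + 1·3^1 + 2·3^2
  c_3 = 23 = 2·3^0 + 1·3^1 + 2·3^2
  c_4 = 19 = 1·3^0 + 0·3^1 + 2·3^2
  c_5 = 24 = 0·3^0 + 2·3^1 + 2·3^2
  c_6 = 15 = 0·3^0 + 2·3^1 + 1·3^2
Factor λ_0 = (0, 2, 2, 1, 0, 0)
Factor λ_1 = (2, 1, 1, 0, 2, 2)
Factor λ_2 = (0, 2, 2, 2, 2, 1)

((0, 2, 2, 1, 0, 0), (2, 1, 1, 0, 2, 2), (0, 2, 2, 2, 2, 1))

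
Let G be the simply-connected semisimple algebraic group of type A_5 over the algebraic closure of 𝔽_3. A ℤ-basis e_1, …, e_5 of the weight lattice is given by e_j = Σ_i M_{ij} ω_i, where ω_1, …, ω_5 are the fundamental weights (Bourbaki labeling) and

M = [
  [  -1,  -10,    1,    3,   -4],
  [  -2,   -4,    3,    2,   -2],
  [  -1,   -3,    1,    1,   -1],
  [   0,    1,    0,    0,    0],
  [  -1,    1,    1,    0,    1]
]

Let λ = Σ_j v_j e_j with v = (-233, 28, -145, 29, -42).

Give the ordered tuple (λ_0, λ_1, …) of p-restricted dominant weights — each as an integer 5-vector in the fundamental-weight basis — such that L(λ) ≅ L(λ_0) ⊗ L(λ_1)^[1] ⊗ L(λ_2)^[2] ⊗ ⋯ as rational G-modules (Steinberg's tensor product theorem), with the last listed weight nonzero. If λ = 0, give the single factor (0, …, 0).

Converting to the ω-basis (c_i = row i of M dotted with v = (-233, 28, -145, 29, -42)):
  c_1 = (-1)·(-233) + (-10)·(28) + (1)·(-145) + (3)·(29) + (-4)·(-42) = 63
  c_2 = (-2)·(-233) + (-4)·(28) + (3)·(-145) + (2)·(29) + (-2)·(-42) = 61
  c_3 = (-1)·(-233) + (-3)·(28) + (1)·(-145) + (1)·(29) + (-1)·(-42) = 75
  c_4 = (0)·(-233) + (1)·(28) + (0)·(-145) + (0)·(29) + (0)·(-42) = 28
  c_5 = (-1)·(-233) + (1)·(28) + (1)·(-145) + (0)·(29) + (1)·(-42) = 74
Writing each c_i in base p = 3:
  c_1 = 63 = 0·3^0 + 0·3^1 + 1·3^2 + 2·3^3
  c_2 = 61 = 1·3^0 + 2·3^1 + 0·3^2 + 2·3^3
  c_3 = 75 = 0·3^0 + 1·3^1 + 2·3^2 + 2·3^3
  c_4 = 28 = 1·3^0 + 0·3^1 + 0·3^2 + 1·3^3
  c_5 = 74 = 2·3^0 + 0·3^1 + 2·3^2 + 2·3^3
p-restricted factor λ_0 = (0, 1, 0, 1, 2)
p-restricted factor λ_1 = (0, 2, 1, 0, 0)
p-restricted factor λ_2 = (1, 0, 2, 0, 2)
p-restricted factor λ_3 = (2, 2, 2, 1, 2)

((0, 1, 0, 1, 2), (0, 2, 1, 0, 0), (1, 0, 2, 0, 2), (2, 2, 2, 1, 2))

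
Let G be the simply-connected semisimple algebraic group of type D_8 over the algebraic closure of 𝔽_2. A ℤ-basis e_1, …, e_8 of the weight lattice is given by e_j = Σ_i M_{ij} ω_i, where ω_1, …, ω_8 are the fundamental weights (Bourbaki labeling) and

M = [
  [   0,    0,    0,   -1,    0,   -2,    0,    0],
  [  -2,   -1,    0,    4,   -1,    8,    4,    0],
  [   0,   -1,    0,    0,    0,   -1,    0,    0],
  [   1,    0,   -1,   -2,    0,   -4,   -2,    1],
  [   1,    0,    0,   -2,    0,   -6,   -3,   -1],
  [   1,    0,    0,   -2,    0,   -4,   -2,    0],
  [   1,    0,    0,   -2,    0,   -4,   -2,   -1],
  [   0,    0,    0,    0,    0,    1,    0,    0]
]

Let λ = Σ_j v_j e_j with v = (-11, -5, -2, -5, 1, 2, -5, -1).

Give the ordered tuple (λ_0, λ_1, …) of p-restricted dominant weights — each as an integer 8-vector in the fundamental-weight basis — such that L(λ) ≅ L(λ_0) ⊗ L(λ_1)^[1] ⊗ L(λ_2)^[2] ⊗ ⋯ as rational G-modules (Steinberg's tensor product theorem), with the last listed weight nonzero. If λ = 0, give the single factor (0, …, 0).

Converting to the ω-basis (c_i = row i of M dotted with v = (-11, -5, -2, -5, 1, 2, -5, -1)):
  c_1 = (0)·(-11) + (0)·(-5) + (0)·(-2) + (-1)·(-5) + (0)·(1) + (-2)·(2) + (0)·(-5) + (0)·(-1) = 1
  c_2 = (-2)·(-11) + (-1)·(-5) + (0)·(-2) + (4)·(-5) + (-1)·(1) + (8)·(2) + (4)·(-5) + (0)·(-1) = 2
  c_3 = (0)·(-11) + (-1)·(-5) + (0)·(-2) + (0)·(-5) + (0)·(1) + (-1)·(2) + (0)·(-5) + (0)·(-1) = 3
  c_4 = (1)·(-11) + (0)·(-5) + (-1)·(-2) + (-2)·(-5) + (0)·(1) + (-4)·(2) + (-2)·(-5) + (1)·(-1) = 2
  c_5 = (1)·(-11) + (0)·(-5) + (0)·(-2) + (-2)·(-5) + (0)·(1) + (-6)·(2) + (-3)·(-5) + (-1)·(-1) = 3
  c_6 = (1)·(-11) + (0)·(-5) + (0)·(-2) + (-2)·(-5) + (0)·(1) + (-4)·(2) + (-2)·(-5) + (0)·(-1) = 1
  c_7 = (1)·(-11) + (0)·(-5) + (0)·(-2) + (-2)·(-5) + (0)·(1) + (-4)·(2) + (-2)·(-5) + (-1)·(-1) = 2
  c_8 = (0)·(-11) + (0)·(-5) + (0)·(-2) + (0)·(-5) + (0)·(1) + (1)·(2) + (0)·(-5) + (0)·(-1) = 2
Writing each c_i in base p = 2:
  c_1 = 1 = 1·2^0
  c_2 = 2 = 0·2^0 + 1·2^1
  c_3 = 3 = 1·2^0 + 1·2^1
  c_4 = 2 = 0·2^0 + 1·2^1
  c_5 = 3 = 1·2^0 + 1·2^1
  c_6 = 1 = 1·2^0
  c_7 = 2 = 0·2^0 + 1·2^1
  c_8 = 2 = 0·2^0 + 1·2^1
p-restricted factor λ_0 = (1, 0, 1, 0, 1, 1, 0, 0)
p-restricted factor λ_1 = (0, 1, 1, 1, 1, 0, 1, 1)

((1, 0, 1, 0, 1, 1, 0, 0), (0, 1, 1, 1, 1, 0, 1, 1))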